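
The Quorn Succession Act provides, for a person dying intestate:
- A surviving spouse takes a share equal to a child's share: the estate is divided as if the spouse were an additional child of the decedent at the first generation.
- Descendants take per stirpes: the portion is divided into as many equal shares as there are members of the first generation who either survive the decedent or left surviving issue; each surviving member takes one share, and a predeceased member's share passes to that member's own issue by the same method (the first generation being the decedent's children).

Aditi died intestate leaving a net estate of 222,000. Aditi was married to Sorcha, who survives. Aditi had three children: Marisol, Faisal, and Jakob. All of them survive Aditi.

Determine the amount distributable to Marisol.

Marisol receives 55,500.

The spouse counts as an additional share at the children's level, so there are 4 primary shares of 55,500. Sorcha takes one such share (55,500).
The children's combined portion (166,500) is divided into 3 shares of 55,500: Marisol, Faisal, and Jakob each take 55,500.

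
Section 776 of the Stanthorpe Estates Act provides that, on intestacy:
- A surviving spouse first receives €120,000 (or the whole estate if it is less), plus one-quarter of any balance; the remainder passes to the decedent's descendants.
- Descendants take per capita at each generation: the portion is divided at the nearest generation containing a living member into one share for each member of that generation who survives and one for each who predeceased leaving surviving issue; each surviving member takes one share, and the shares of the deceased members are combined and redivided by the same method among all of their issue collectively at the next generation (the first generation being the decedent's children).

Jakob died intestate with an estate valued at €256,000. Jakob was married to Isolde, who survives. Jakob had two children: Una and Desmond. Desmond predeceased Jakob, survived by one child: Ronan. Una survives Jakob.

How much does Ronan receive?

Isolde first takes €120,000, leaving a balance of €136,000. Isolde then takes one-quarter of the balance (€34,000), for a total of €154,000. The remaining €102,000 passes to the descendants.
The descendants' portion (€102,000) is divided at the children's generation into 2 shares of €51,000. Una takes €51,000. The remaining share for the deceased Desmond (€51,000) is carried to the next generation.
That pool (€51,000) passes entirely to Ronan, the sole taker at the grandchildren's generation.

Ronan receives €51,000.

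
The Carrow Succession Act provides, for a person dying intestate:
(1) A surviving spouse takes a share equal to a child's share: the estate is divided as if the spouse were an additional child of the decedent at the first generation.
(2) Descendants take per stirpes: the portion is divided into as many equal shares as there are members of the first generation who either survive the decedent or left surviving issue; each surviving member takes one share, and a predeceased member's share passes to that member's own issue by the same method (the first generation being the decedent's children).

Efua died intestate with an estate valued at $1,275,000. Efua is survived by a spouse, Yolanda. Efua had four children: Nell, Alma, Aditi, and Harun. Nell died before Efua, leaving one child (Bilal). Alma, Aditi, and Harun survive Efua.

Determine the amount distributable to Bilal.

The spouse counts as an additional share at the children's level, so there are 5 primary shares of $255,000. Yolanda takes one such share ($255,000).
The children's combined portion ($1,020,000) is divided into 4 shares of $255,000: Alma, Aditi, and Harun each take $255,000; Nell's $255,000 share passes to Nell's issue.
Nell's share ($255,000) passes entirely to Bilal.

Bilal receives $255,000.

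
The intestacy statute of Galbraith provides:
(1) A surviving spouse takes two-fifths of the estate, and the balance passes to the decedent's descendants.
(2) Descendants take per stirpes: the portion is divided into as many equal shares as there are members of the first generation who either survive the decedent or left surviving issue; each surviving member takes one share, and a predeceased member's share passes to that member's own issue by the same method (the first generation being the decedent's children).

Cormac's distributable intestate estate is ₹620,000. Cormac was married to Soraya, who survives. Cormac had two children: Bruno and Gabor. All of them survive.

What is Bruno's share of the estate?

Soraya takes two-fifths of ₹620,000 = ₹248,000. The remaining ₹372,000 passes to the descendants.
The descendants' portion (₹372,000) is divided into 2 shares of ₹186,000: Bruno and Gabor each take ₹186,000.

Bruno receives ₹186,000.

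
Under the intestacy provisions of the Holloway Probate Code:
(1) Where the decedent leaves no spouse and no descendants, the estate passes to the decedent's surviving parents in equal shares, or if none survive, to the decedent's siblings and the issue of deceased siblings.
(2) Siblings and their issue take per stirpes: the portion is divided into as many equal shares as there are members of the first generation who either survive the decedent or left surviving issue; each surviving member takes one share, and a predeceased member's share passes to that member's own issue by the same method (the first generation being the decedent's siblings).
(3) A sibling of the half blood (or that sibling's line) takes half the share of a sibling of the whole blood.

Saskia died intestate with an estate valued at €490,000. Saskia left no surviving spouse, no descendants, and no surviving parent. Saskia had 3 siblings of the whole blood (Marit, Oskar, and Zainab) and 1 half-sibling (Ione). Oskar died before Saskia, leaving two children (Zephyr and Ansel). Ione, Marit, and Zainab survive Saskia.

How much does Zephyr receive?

The entire €490,000 passes to the siblings and their issue.
Counting each half-blood sibling's line as half a unit, there are 7/2 units in €490,000, so one unit is €140,000. Whole-blood lines (Marit, Oskar, and Zainab) take €140,000 each; half-blood lines (Ione) take €70,000 each.
Oskar's share (€140,000) is divided into 2 shares of €70,000: Zephyr and Ansel each take €70,000.

Zephyr receives €70,000.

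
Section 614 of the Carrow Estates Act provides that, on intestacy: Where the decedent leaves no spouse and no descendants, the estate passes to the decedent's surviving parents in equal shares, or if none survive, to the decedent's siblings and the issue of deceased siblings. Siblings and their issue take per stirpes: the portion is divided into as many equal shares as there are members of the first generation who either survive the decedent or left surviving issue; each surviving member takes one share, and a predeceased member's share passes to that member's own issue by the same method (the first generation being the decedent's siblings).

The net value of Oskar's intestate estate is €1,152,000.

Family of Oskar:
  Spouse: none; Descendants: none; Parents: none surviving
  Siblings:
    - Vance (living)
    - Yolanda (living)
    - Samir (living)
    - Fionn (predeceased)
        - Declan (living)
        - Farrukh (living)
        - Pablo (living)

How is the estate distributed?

The entire €1,152,000 passes to the siblings and their issue.
That amount (€1,152,000) is divided into 4 shares of €288,000: Vance, Yolanda, and Samir each take €288,000; Fionn's €288,000 share passes to Fionn's issue.
Fionn's share (€288,000) is divided into 3 shares of €96,000: Declan, Farrukh, and Pablo each take €96,000.

Vance: €288,000; Yolanda: €288,000; Samir: €288,000; Declan: €96,000; Farrukh: €96,000; Pablo: €96,000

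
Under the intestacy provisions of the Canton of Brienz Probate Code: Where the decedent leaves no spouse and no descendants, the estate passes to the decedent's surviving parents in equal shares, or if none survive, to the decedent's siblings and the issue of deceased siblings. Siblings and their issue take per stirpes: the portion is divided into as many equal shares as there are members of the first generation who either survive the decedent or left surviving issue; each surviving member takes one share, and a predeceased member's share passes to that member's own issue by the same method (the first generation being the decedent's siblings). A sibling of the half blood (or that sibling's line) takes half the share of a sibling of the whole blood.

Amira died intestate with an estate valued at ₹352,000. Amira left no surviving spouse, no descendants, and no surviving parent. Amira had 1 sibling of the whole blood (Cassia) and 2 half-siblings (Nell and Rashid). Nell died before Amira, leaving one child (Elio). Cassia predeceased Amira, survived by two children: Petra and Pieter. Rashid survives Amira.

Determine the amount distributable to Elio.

The entire ₹352,000 passes to the siblings and their issue.
Counting each half-blood sibling's line as half a unit, there are 2 units in ₹352,000, so one unit is ₹176,000. Whole-blood lines (Cassia) take ₹176,000 each; half-blood lines (Nell and Rashid) take ₹88,000 each.
Nell's share (₹88,000) passes entirely to Elio.
Cassia's share (₹176,000) is divided into 2 shares of ₹88,000: Petra and Pieter each take ₹88,000.

Elio receives ₹88,000.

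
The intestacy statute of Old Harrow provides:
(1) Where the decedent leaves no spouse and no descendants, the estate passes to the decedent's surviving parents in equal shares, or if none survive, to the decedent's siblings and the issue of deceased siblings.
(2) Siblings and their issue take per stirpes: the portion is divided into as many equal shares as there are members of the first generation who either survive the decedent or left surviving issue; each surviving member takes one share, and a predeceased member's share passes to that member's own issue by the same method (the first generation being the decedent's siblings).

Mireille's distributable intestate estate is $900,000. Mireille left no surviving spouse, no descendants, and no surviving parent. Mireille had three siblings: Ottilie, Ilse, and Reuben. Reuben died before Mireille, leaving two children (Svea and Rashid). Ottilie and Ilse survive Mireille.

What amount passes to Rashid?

The entire $900,000 passes to the siblings and their issue.
That amount ($900,000) is divided into 3 shares of $300,000: Ottilie and Ilse each take $300,000; Reuben's $300,000 share passes to Reuben's issue.
Reuben's share ($300,000) is divided into 2 shares of $150,000: Svea and Rashid each take $150,000.

Rashid receives $150,000.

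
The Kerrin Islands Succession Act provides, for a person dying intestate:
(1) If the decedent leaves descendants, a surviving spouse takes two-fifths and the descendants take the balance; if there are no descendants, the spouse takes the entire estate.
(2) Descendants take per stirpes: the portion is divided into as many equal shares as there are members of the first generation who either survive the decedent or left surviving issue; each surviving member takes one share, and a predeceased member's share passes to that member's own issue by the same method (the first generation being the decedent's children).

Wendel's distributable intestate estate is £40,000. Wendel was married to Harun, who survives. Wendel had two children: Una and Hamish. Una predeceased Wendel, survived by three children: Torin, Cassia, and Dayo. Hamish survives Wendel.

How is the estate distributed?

Harun: £16,000; Torin: £4,000; Cassia: £4,000; Dayo: £4,000; Hamish: £12,000

Harun takes two-fifths of £40,000 = £16,000. The remaining £24,000 passes to the descendants.
The descendants' portion (£24,000) is divided into 2 shares of £12,000: Hamish takes £12,000; Una's £12,000 share passes to Una's issue.
Una's share (£12,000) is divided into 3 shares of £4,000: Torin, Cassia, and Dayo each take £4,000.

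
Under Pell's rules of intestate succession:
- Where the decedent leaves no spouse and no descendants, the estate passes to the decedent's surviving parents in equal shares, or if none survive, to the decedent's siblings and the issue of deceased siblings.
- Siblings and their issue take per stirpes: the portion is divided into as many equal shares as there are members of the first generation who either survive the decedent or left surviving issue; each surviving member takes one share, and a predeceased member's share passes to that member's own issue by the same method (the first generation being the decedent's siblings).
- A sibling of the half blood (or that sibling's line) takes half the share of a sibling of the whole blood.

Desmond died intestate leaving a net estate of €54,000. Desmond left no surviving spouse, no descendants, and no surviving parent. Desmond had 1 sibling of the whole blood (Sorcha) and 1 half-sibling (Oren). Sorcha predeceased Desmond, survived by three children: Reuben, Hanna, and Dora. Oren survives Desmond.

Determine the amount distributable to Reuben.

The entire €54,000 passes to the siblings and their issue.
Counting each half-blood sibling's line as half a unit, there are 3/2 units in €54,000, so one unit is €36,000. Whole-blood lines (Sorcha) take €36,000 each; half-blood lines (Oren) take €18,000 each.
Sorcha's share (€36,000) is divided into 3 shares of €12,000: Reuben, Hanna, and Dora each take €12,000.

Reuben receives €12,000.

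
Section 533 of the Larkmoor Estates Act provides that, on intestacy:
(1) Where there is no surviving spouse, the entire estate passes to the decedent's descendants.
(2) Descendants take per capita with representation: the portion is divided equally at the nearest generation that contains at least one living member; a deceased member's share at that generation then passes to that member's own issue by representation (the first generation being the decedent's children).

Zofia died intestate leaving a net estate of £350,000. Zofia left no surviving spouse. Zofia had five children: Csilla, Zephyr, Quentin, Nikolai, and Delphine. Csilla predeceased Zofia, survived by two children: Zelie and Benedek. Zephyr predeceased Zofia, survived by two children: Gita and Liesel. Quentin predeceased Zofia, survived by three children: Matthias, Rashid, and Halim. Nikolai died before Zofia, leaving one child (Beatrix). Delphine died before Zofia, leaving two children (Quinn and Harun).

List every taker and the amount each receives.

Zelie: £35,000; Benedek: £35,000; Gita: £35,000; Liesel: £35,000; Matthias: £35,000; Rashid: £35,000; Halim: £35,000; Beatrix: £35,000; Quinn: £35,000; Harun: £35,000

The entire £350,000 passes to the descendants.
No child survives, so the initial division is made at the grandchildren's generation.
That amount (£350,000) is divided into 10 shares of £35,000: Zelie, Benedek, Gita, Liesel, Matthias, Rashid, Halim, Beatrix, Quinn, and Harun each take £35,000.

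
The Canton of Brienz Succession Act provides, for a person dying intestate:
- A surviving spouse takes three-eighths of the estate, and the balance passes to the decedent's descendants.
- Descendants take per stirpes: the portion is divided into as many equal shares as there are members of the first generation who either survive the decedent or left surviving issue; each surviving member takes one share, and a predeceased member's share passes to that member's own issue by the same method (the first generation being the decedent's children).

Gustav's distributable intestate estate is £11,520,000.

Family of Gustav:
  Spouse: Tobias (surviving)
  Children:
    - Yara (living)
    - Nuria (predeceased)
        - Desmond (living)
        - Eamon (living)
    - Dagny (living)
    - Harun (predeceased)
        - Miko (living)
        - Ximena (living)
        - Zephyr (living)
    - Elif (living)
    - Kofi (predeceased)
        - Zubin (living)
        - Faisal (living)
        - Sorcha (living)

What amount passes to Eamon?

Tobias takes three-eighths of £11,520,000 = £4,320,000. The remaining £7,200,000 passes to the descendants.
The descendants' portion (£7,200,000) is divided into 6 shares of £1,200,000: Yara, Dagny, and Elif each take £1,200,000; Nuria's £1,200,000 share passes to Nuria's issue; Harun's £1,200,000 share passes to Harun's issue; Kofi's £1,200,000 share passes to Kofi's issue.
Nuria's share (£1,200,000) is divided into 2 shares of £600,000: Desmond and Eamon each take £600,000.
Harun's share (£1,200,000) is divided into 3 shares of £400,000: Miko, Ximena, and Zephyr each take £400,000.
Kofi's share (£1,200,000) is divided into 3 shares of £400,000: Zubin, Faisal, and Sorcha each take £400,000.

Eamon receives £600,000.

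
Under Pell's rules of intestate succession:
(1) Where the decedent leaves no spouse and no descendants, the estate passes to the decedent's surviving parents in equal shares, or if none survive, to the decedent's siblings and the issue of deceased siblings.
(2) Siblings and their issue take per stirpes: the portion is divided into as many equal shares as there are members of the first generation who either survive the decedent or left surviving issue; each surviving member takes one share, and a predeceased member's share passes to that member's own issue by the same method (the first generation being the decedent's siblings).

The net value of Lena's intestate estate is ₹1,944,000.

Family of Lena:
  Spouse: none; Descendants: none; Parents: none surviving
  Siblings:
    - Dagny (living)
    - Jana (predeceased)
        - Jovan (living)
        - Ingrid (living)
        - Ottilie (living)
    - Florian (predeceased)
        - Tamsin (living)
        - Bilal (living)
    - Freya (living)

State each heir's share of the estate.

Dagny: ₹486,000; Jovan: ₹162,000; Ingrid: ₹162,000; Ottilie: ₹162,000; Tamsin: ₹243,000; Bilal: ₹243,000; Freya: ₹486,000

The entire ₹1,944,000 passes to the siblings and their issue.
That amount (₹1,944,000) is divided into 4 shares of ₹486,000: Dagny and Freya each take ₹486,000; Jana's ₹486,000 share passes to Jana's issue; Florian's ₹486,000 share passes to Florian's issue.
Jana's share (₹486,000) is divided into 3 shares of ₹162,000: Jovan, Ingrid, and Ottilie each take ₹162,000.
Florian's share (₹486,000) is divided into 2 shares of ₹243,000: Tamsin and Bilal each take ₹243,000.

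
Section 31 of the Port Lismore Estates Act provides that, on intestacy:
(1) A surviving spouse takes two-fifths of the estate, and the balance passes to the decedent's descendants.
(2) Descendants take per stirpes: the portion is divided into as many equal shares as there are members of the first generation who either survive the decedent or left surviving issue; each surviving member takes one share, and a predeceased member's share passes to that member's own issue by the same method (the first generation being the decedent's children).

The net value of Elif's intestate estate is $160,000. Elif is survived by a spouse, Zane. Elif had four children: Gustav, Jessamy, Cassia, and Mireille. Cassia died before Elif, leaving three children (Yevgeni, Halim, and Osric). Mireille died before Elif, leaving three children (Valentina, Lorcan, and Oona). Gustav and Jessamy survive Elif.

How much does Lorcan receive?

Zane takes two-fifths of $160,000 = $64,000. The remaining $96,000 passes to the descendants.
The descendants' portion ($96,000) is divided into 4 shares of $24,000: Gustav and Jessamy each take $24,000; Cassia's $24,000 share passes to Cassia's issue; Mireille's $24,000 share passes to Mireille's issue.
Cassia's share ($24,000) is divided into 3 shares of $8,000: Yevgeni, Halim, and Osric each take $8,000.
Mireille's share ($24,000) is divided into 3 shares of $8,000: Valentina, Lorcan, and Oona each take $8,000.

Lorcan receives $8,000.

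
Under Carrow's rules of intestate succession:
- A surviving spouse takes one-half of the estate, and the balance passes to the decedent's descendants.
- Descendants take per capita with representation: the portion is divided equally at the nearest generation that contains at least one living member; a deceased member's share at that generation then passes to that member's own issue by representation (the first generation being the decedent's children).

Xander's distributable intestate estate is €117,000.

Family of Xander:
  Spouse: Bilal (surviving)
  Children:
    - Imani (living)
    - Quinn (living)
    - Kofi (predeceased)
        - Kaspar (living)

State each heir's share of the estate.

Bilal: €58,500; Imani: €19,500; Quinn: €19,500; Kaspar: €19,500

Bilal takes one-half of €117,000 = €58,500. The remaining €58,500 passes to the descendants.
The descendants' portion (€58,500) is divided into 3 shares of €19,500: Imani and Quinn each take €19,500; Kofi's €19,500 share passes to Kofi's issue.
Kofi's share (€19,500) passes entirely to Kaspar.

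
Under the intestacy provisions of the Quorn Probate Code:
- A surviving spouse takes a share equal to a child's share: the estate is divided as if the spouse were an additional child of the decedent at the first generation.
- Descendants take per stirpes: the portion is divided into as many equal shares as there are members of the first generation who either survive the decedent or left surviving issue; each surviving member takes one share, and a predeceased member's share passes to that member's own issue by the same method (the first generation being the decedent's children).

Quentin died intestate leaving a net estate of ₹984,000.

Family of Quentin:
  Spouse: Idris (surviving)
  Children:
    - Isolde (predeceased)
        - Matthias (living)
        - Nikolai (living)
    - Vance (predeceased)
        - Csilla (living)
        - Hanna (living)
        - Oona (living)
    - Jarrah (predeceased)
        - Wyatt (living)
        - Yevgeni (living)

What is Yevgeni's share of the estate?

The spouse counts as an additional share at the children's level, so there are 4 primary shares of ₹246,000. Idris takes one such share (₹246,000).
The children's combined portion (₹738,000) is divided into 3 shares of ₹246,000: Isolde's ₹246,000 share passes to Isolde's issue; Vance's ₹246,000 share passes to Vance's issue; Jarrah's ₹246,000 share passes to Jarrah's issue.
Isolde's share (₹246,000) is divided into 2 shares of ₹123,000: Matthias and Nikolai each take ₹123,000.
Vance's share (₹246,000) is divided into 3 shares of ₹82,000: Csilla, Hanna, and Oona each take ₹82,000.
Jarrah's share (₹246,000) is divided into 2 shares of ₹123,000: Wyatt and Yevgeni each take ₹123,000.

Yevgeni receives ₹123,000.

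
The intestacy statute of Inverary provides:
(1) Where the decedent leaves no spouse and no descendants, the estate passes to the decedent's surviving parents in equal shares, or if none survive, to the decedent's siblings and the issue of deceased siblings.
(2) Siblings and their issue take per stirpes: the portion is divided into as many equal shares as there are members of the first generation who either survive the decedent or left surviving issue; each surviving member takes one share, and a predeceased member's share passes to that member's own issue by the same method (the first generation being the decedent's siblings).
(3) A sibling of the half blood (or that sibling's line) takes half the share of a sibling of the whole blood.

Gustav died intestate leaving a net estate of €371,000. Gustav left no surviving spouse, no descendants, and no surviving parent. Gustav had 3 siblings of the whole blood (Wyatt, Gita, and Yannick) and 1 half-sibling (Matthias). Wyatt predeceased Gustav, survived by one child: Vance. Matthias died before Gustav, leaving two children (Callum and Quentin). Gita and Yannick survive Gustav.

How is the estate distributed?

The entire €371,000 passes to the siblings and their issue.
Counting each half-blood sibling's line as half a unit, there are 7/2 units in €371,000, so one unit is €106,000. Whole-blood lines (Wyatt, Gita, and Yannick) take €106,000 each; half-blood lines (Matthias) take €53,000 each.
Wyatt's share (€106,000) passes entirely to Vance.
Matthias's share (€53,000) is divided into 2 shares of €26,500: Callum and Quentin each take €26,500.

Vance: €106,000; Gita: €106,000; Yannick: €106,000; Callum: €26,500; Quentin: €26,500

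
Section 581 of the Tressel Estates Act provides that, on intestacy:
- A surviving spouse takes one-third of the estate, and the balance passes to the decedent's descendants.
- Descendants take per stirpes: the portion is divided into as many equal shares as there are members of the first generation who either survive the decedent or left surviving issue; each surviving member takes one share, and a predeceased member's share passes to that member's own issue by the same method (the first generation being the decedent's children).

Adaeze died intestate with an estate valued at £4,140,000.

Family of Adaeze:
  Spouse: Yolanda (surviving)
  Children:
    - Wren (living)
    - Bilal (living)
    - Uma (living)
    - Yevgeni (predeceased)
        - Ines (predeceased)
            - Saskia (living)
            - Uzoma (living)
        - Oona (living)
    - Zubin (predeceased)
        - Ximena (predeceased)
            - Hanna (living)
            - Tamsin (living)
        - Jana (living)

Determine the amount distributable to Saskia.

Saskia receives £138,000.

Yolanda takes one-third of £4,140,000 = £1,380,000. The remaining £2,760,000 passes to the descendants.
The descendants' portion (£2,760,000) is divided into 5 shares of £552,000: Wren, Bilal, and Uma each take £552,000; Yevgeni's £552,000 share passes to Yevgeni's issue; Zubin's £552,000 share passes to Zubin's issue.
Yevgeni's share (£552,000) is divided into 2 shares of £276,000: Oona takes £276,000; Ines's £276,000 share passes to Ines's issue.
Ines's share (£276,000) is divided into 2 shares of £138,000: Saskia and Uzoma each take £138,000.
Zubin's share (£552,000) is divided into 2 shares of £276,000: Jana takes £276,000; Ximena's £276,000 share passes to Ximena's issue.
Ximena's share (£276,000) is divided into 2 shares of £138,000: Hanna and Tamsin each take £138,000.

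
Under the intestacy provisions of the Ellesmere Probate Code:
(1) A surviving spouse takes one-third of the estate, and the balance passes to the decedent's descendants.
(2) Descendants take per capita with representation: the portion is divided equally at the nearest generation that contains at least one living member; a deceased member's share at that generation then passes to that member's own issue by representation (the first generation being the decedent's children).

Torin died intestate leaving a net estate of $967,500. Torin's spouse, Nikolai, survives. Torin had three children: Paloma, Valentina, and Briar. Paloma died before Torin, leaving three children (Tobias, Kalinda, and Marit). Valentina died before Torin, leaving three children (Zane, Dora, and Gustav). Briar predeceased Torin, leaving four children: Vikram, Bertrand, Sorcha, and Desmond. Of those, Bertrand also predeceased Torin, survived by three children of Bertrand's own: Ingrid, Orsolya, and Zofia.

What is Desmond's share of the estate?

Nikolai takes one-third of $967,500 = $322,500. The remaining $645,000 passes to the descendants.
No child survives, so the initial division is made at the grandchildren's generation.
The descendants' portion ($645,000) is divided into 10 shares of $64,500: Tobias, Kalinda, Marit, Zane, Dora, Gustav, Vikram, Sorcha, and Desmond each take $64,500; Bertrand's $64,500 share passes to Bertrand's issue.
Bertrand's share ($64,500) is divided into 3 shares of $21,500: Ingrid, Orsolya, and Zofia each take $21,500.

Desmond receives $64,500.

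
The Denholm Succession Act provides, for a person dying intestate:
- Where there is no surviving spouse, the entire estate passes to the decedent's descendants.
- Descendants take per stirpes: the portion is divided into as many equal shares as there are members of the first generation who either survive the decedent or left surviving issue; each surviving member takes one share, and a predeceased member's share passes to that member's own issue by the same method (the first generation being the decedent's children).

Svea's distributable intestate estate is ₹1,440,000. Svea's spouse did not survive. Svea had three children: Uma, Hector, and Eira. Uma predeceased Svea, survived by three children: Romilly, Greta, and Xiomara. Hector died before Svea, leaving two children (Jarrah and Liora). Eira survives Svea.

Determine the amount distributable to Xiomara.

Xiomara receives ₹160,000.

The entire ₹1,440,000 passes to the descendants.
That amount (₹1,440,000) is divided into 3 shares of ₹480,000: Eira takes ₹480,000; Uma's ₹480,000 share passes to Uma's issue; Hector's ₹480,000 share passes to Hector's issue.
Uma's share (₹480,000) is divided into 3 shares of ₹160,000: Romilly, Greta, and Xiomara each take ₹160,000.
Hector's share (₹480,000) is divided into 2 shares of ₹240,000: Jarrah and Liora each take ₹240,000.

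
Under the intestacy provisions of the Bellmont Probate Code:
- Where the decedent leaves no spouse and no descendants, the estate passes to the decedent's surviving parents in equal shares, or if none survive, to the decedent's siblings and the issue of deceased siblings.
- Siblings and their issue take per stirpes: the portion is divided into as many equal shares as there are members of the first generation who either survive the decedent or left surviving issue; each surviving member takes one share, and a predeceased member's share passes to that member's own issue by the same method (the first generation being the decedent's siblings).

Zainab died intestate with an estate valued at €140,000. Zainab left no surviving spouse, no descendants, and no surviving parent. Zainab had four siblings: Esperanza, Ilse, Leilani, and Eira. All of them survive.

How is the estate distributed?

Esperanza: €35,000; Ilse: €35,000; Leilani: €35,000; Eira: €35,000

The entire €140,000 passes to the siblings and their issue.
That amount (€140,000) is divided into 4 shares of €35,000: Esperanza, Ilse, Leilani, and Eira each take €35,000.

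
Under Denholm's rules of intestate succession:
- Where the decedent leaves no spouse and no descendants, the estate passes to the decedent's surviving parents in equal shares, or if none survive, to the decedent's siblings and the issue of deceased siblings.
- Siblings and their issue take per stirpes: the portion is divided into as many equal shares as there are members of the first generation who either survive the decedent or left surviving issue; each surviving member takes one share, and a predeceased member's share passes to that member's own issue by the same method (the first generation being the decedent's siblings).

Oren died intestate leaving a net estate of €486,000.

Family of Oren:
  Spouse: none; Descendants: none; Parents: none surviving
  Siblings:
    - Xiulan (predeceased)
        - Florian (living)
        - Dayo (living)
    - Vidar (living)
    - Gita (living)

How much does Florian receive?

The entire €486,000 passes to the siblings and their issue.
That amount (€486,000) is divided into 3 shares of €162,000: Vidar and Gita each take €162,000; Xiulan's €162,000 share passes to Xiulan's issue.
Xiulan's share (€162,000) is divided into 2 shares of €81,000: Florian and Dayo each take €81,000.

Florian receives €81,000.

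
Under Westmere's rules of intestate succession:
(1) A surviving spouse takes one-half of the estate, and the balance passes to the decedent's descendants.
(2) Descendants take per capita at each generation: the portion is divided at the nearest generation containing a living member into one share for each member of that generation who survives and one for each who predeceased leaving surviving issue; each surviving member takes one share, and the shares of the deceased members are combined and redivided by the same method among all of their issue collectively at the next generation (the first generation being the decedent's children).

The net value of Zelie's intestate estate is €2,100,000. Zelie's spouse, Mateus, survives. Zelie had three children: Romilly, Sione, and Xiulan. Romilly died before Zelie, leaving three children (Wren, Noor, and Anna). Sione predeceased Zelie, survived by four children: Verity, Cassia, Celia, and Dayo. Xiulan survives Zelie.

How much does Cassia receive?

Cassia receives €100,000.

Mateus takes one-half of €2,100,000 = €1,050,000. The remaining €1,050,000 passes to the descendants.
The descendants' portion (€1,050,000) is divided at the children's generation into 3 shares of €350,000. Xiulan takes €350,000. The 2 shares of the deceased (Romilly and Sione) are combined into a pool of €700,000.
That pool (€700,000) is divided at the grandchildren's generation equally among Wren, Noor, Anna, Verity, Cassia, Celia, and Dayo: €100,000 each.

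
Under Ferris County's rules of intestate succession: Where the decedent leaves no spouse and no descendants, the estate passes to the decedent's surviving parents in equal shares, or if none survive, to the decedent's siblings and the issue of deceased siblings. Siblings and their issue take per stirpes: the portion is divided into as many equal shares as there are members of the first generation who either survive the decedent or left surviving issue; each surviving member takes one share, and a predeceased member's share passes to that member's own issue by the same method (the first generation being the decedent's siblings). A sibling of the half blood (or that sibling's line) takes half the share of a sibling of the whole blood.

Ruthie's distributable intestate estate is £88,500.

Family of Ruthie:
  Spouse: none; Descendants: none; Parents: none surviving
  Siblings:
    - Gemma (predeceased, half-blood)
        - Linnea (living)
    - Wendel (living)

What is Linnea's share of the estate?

Linnea receives £29,500.

The entire £88,500 passes to the siblings and their issue.
Counting each half-blood sibling's line as half a unit, there are 3/2 units in £88,500, so one unit is £59,000. Whole-blood lines (Wendel) take £59,000 each; half-blood lines (Gemma) take £29,500 each.
Gemma's share (£29,500) passes entirely to Linnea.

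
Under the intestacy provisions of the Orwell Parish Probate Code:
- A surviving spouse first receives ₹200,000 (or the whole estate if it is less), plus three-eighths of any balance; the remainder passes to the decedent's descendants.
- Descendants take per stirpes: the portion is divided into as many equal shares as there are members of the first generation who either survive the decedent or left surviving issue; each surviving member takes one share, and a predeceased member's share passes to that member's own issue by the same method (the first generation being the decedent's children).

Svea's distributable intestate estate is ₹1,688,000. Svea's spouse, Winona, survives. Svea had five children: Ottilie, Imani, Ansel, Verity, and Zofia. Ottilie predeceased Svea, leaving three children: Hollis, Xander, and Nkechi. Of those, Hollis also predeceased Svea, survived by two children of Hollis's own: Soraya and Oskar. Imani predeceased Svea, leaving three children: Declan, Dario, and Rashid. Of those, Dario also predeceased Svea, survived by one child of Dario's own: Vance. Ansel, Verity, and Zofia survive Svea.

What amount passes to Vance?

Winona first takes ₹200,000, leaving a balance of ₹1,488,000. Winona then takes three-eighths of the balance (₹558,000), for a total of ₹758,000. The remaining ₹930,000 passes to the descendants.
The descendants' portion (₹930,000) is divided into 5 shares of ₹186,000: Ansel, Verity, and Zofia each take ₹186,000; Ottilie's ₹186,000 share passes to Ottilie's issue; Imani's ₹186,000 share passes to Imani's issue.
Ottilie's share (₹186,000) is divided into 3 shares of ₹62,000: Xander and Nkechi each take ₹62,000; Hollis's ₹62,000 share passes to Hollis's issue.
Hollis's share (₹62,000) is divided into 2 shares of ₹31,000: Soraya and Oskar each take ₹31,000.
Imani's share (₹186,000) is divided into 3 shares of ₹62,000: Declan and Rashid each take ₹62,000; Dario's ₹62,000 share passes to Dario's issue.
Dario's share (₹62,000) passes entirely to Vance.

Vance receives ₹62,000.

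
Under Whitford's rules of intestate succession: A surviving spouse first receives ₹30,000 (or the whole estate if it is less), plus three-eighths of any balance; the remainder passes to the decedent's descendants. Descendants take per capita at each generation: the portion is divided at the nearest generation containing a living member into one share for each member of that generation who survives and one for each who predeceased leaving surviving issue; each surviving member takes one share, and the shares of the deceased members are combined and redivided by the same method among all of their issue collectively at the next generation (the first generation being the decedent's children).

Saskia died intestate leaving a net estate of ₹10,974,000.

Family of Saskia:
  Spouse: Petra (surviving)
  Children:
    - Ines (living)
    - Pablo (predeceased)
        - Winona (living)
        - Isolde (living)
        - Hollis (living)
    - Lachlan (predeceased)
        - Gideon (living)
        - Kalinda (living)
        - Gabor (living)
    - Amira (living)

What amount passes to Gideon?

Petra first takes ₹30,000, leaving a balance of ₹10,944,000. Petra then takes three-eighths of the balance (₹4,104,000), for a total of ₹4,134,000. The remaining ₹6,840,000 passes to the descendants.
The descendants' portion (₹6,840,000) is divided at the children's generation into 4 shares of ₹1,710,000. Ines and Amira each take ₹1,710,000. The 2 shares of the deceased (Pablo and Lachlan) are combined into a pool of ₹3,420,000.
That pool (₹3,420,000) is divided at the grandchildren's generation equally among Winona, Isolde, Hollis, Gideon, Kalinda, and Gabor: ₹570,000 each.

Gideon receives ₹570,000.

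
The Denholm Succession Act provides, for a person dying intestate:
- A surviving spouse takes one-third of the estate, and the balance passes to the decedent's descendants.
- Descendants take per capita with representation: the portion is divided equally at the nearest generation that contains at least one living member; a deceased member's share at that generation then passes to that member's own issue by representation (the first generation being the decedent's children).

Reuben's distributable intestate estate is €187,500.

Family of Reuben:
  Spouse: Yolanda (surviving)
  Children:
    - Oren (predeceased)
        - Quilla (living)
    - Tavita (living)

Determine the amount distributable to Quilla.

Quilla receives €62,500.

Yolanda takes one-third of €187,500 = €62,500. The remaining €125,000 passes to the descendants.
The descendants' portion (€125,000) is divided into 2 shares of €62,500: Tavita takes €62,500; Oren's €62,500 share passes to Oren's issue.
Oren's share (€62,500) passes entirely to Quilla.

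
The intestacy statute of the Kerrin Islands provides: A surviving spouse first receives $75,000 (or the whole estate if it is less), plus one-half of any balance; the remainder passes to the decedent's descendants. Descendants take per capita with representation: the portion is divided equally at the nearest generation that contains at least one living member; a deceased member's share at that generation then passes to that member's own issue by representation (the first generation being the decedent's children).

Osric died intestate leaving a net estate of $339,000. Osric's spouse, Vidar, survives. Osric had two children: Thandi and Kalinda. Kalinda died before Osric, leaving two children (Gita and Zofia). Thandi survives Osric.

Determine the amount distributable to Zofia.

Zofia receives $33,000.

Vidar first takes $75,000, leaving a balance of $264,000. Vidar then takes one-half of the balance ($132,000), for a total of $207,000. The remaining $132,000 passes to the descendants.
The descendants' portion ($132,000) is divided into 2 shares of $66,000: Thandi takes $66,000; Kalinda's $66,000 share passes to Kalinda's issue.
Kalinda's share ($66,000) is divided into 2 shares of $33,000: Gita and Zofia each take $33,000.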